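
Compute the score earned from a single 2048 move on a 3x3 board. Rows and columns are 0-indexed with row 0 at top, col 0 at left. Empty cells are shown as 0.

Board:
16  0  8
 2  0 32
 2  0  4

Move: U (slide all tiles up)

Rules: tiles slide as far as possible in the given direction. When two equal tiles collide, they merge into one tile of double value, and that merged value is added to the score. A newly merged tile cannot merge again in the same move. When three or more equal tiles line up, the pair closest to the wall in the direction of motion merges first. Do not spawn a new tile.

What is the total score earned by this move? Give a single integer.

Answer: 4

Derivation:
Slide up:
col 0: [16, 2, 2] -> [16, 4, 0]  score +4 (running 4)
col 1: [0, 0, 0] -> [0, 0, 0]  score +0 (running 4)
col 2: [8, 32, 4] -> [8, 32, 4]  score +0 (running 4)
Board after move:
16  0  8
 4  0 32
 0  0  4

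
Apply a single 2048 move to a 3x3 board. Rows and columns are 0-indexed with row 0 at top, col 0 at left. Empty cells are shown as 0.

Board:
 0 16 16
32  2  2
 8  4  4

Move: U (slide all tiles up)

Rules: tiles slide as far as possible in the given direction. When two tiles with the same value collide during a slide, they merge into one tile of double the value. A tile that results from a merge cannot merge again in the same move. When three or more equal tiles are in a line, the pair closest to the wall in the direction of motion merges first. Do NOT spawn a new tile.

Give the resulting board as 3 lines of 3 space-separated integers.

Answer: 32 16 16
 8  2  2
 0  4  4

Derivation:
Slide up:
col 0: [0, 32, 8] -> [32, 8, 0]
col 1: [16, 2, 4] -> [16, 2, 4]
col 2: [16, 2, 4] -> [16, 2, 4]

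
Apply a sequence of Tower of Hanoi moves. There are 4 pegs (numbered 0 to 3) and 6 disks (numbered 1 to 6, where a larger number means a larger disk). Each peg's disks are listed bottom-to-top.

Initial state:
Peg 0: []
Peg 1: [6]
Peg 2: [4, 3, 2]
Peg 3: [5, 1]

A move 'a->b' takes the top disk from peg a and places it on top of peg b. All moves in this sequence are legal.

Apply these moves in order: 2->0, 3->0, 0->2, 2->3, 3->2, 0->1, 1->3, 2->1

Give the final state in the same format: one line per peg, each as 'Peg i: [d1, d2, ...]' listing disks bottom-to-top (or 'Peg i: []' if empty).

Answer: Peg 0: []
Peg 1: [6, 1]
Peg 2: [4, 3]
Peg 3: [5, 2]

Derivation:
After move 1 (2->0):
Peg 0: [2]
Peg 1: [6]
Peg 2: [4, 3]
Peg 3: [5, 1]

After move 2 (3->0):
Peg 0: [2, 1]
Peg 1: [6]
Peg 2: [4, 3]
Peg 3: [5]

After move 3 (0->2):
Peg 0: [2]
Peg 1: [6]
Peg 2: [4, 3, 1]
Peg 3: [5]

After move 4 (2->3):
Peg 0: [2]
Peg 1: [6]
Peg 2: [4, 3]
Peg 3: [5, 1]

After move 5 (3->2):
Peg 0: [2]
Peg 1: [6]
Peg 2: [4, 3, 1]
Peg 3: [5]

After move 6 (0->1):
Peg 0: []
Peg 1: [6, 2]
Peg 2: [4, 3, 1]
Peg 3: [5]

After move 7 (1->3):
Peg 0: []
Peg 1: [6]
Peg 2: [4, 3, 1]
Peg 3: [5, 2]

After move 8 (2->1):
Peg 0: []
Peg 1: [6, 1]
Peg 2: [4, 3]
Peg 3: [5, 2]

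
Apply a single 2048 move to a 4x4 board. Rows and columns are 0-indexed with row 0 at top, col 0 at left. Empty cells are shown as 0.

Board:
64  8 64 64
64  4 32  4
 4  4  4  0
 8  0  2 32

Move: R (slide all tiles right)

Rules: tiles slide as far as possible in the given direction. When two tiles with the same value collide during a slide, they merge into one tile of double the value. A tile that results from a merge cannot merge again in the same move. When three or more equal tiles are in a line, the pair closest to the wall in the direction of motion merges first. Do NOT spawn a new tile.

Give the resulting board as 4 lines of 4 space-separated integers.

Slide right:
row 0: [64, 8, 64, 64] -> [0, 64, 8, 128]
row 1: [64, 4, 32, 4] -> [64, 4, 32, 4]
row 2: [4, 4, 4, 0] -> [0, 0, 4, 8]
row 3: [8, 0, 2, 32] -> [0, 8, 2, 32]

Answer:   0  64   8 128
 64   4  32   4
  0   0   4   8
  0   8   2  32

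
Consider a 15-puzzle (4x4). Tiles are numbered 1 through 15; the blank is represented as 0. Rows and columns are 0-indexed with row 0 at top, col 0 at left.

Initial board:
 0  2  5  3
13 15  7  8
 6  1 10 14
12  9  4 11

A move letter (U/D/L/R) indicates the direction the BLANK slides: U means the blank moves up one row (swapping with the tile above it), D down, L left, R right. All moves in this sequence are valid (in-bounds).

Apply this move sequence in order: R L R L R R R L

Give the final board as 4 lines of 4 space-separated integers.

Answer:  2  5  0  3
13 15  7  8
 6  1 10 14
12  9  4 11

Derivation:
After move 1 (R):
 2  0  5  3
13 15  7  8
 6  1 10 14
12  9  4 11

After move 2 (L):
 0  2  5  3
13 15  7  8
 6  1 10 14
12  9  4 11

After move 3 (R):
 2  0  5  3
13 15  7  8
 6  1 10 14
12  9  4 11

After move 4 (L):
 0  2  5  3
13 15  7  8
 6  1 10 14
12  9  4 11

After move 5 (R):
 2  0  5  3
13 15  7  8
 6  1 10 14
12  9  4 11

After move 6 (R):
 2  5  0  3
13 15  7  8
 6  1 10 14
12  9  4 11

After move 7 (R):
 2  5  3  0
13 15  7  8
 6  1 10 14
12  9  4 11

After move 8 (L):
 2  5  0  3
13 15  7  8
 6  1 10 14
12  9  4 11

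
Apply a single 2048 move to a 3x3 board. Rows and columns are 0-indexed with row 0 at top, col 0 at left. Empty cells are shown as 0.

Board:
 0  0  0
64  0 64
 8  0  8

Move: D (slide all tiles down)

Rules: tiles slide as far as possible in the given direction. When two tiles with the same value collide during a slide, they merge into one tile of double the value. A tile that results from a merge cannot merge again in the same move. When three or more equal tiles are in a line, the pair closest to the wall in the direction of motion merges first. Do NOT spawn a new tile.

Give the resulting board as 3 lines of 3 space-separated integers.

Slide down:
col 0: [0, 64, 8] -> [0, 64, 8]
col 1: [0, 0, 0] -> [0, 0, 0]
col 2: [0, 64, 8] -> [0, 64, 8]

Answer:  0  0  0
64  0 64
 8  0  8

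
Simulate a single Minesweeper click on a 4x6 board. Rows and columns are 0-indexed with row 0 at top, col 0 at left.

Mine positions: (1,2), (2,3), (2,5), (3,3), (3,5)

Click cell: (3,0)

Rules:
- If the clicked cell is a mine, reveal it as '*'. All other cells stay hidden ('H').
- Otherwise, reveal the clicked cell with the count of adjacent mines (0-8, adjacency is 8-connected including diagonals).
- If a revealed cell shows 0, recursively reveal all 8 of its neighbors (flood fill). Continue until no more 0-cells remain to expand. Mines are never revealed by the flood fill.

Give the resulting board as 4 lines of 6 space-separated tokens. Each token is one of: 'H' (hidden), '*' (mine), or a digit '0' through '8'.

0 1 H H H H
0 1 H H H H
0 1 3 H H H
0 0 2 H H H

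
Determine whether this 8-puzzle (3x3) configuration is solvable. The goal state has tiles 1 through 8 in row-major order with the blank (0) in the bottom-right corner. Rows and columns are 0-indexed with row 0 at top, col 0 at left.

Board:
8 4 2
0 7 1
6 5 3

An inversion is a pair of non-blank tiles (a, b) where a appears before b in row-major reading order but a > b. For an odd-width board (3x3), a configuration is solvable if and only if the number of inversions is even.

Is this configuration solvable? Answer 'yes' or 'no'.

Answer: yes

Derivation:
Inversions (pairs i<j in row-major order where tile[i] > tile[j] > 0): 18
18 is even, so the puzzle is solvable.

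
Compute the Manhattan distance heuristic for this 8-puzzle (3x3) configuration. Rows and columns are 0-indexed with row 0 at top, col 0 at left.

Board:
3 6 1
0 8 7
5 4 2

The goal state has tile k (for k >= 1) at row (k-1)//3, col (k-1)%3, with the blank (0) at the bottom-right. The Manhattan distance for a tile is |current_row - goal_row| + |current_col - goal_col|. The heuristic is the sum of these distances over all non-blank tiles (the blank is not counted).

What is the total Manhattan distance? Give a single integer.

Answer: 17

Derivation:
Tile 3: at (0,0), goal (0,2), distance |0-0|+|0-2| = 2
Tile 6: at (0,1), goal (1,2), distance |0-1|+|1-2| = 2
Tile 1: at (0,2), goal (0,0), distance |0-0|+|2-0| = 2
Tile 8: at (1,1), goal (2,1), distance |1-2|+|1-1| = 1
Tile 7: at (1,2), goal (2,0), distance |1-2|+|2-0| = 3
Tile 5: at (2,0), goal (1,1), distance |2-1|+|0-1| = 2
Tile 4: at (2,1), goal (1,0), distance |2-1|+|1-0| = 2
Tile 2: at (2,2), goal (0,1), distance |2-0|+|2-1| = 3
Sum: 2 + 2 + 2 + 1 + 3 + 2 + 2 + 3 = 17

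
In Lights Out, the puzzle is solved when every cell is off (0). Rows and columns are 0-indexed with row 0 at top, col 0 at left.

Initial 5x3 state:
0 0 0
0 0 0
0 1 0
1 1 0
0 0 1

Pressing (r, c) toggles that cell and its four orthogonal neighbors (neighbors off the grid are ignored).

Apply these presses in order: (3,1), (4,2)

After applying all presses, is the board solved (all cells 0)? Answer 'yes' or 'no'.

Answer: yes

Derivation:
After press 1 at (3,1):
0 0 0
0 0 0
0 0 0
0 0 1
0 1 1

After press 2 at (4,2):
0 0 0
0 0 0
0 0 0
0 0 0
0 0 0

Lights still on: 0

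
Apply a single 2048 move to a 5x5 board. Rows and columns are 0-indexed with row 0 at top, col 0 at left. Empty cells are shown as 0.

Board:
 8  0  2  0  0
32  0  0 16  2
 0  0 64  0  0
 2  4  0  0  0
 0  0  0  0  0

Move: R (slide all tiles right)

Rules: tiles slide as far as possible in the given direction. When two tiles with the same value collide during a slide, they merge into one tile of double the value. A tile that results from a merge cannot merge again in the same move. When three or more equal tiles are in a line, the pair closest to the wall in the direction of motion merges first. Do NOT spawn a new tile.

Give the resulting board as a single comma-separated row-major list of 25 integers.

Slide right:
row 0: [8, 0, 2, 0, 0] -> [0, 0, 0, 8, 2]
row 1: [32, 0, 0, 16, 2] -> [0, 0, 32, 16, 2]
row 2: [0, 0, 64, 0, 0] -> [0, 0, 0, 0, 64]
row 3: [2, 4, 0, 0, 0] -> [0, 0, 0, 2, 4]
row 4: [0, 0, 0, 0, 0] -> [0, 0, 0, 0, 0]

Answer: 0, 0, 0, 8, 2, 0, 0, 32, 16, 2, 0, 0, 0, 0, 64, 0, 0, 0, 2, 4, 0, 0, 0, 0, 0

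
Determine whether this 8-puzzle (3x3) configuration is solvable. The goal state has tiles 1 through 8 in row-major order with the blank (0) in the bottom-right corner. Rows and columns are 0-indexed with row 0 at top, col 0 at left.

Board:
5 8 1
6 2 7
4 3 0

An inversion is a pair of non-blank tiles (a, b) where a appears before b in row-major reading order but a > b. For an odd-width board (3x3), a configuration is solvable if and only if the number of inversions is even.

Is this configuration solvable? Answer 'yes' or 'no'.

Inversions (pairs i<j in row-major order where tile[i] > tile[j] > 0): 16
16 is even, so the puzzle is solvable.

Answer: yes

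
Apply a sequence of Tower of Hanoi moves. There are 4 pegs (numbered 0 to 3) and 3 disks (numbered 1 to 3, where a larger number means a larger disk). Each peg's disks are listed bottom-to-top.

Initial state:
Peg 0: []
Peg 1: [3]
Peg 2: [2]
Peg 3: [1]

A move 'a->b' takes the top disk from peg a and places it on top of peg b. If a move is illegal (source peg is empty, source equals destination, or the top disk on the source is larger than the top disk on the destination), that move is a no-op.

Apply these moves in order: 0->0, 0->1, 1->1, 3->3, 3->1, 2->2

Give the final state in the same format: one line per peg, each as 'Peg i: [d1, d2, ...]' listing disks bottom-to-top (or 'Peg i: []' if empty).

Answer: Peg 0: []
Peg 1: [3, 1]
Peg 2: [2]
Peg 3: []

Derivation:
After move 1 (0->0):
Peg 0: []
Peg 1: [3]
Peg 2: [2]
Peg 3: [1]

After move 2 (0->1):
Peg 0: []
Peg 1: [3]
Peg 2: [2]
Peg 3: [1]

After move 3 (1->1):
Peg 0: []
Peg 1: [3]
Peg 2: [2]
Peg 3: [1]

After move 4 (3->3):
Peg 0: []
Peg 1: [3]
Peg 2: [2]
Peg 3: [1]

After move 5 (3->1):
Peg 0: []
Peg 1: [3, 1]
Peg 2: [2]
Peg 3: []

After move 6 (2->2):
Peg 0: []
Peg 1: [3, 1]
Peg 2: [2]
Peg 3: []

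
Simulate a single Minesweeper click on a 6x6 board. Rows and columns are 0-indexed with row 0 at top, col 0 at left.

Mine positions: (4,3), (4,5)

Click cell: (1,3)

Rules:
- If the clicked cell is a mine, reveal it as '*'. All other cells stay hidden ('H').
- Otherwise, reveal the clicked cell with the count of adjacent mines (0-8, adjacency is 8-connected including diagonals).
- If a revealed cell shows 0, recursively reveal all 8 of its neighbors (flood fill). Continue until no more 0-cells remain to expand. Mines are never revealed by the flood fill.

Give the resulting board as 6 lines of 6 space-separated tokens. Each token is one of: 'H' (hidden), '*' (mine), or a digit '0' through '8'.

0 0 0 0 0 0
0 0 0 0 0 0
0 0 0 0 0 0
0 0 1 1 2 1
0 0 1 H H H
0 0 1 H H H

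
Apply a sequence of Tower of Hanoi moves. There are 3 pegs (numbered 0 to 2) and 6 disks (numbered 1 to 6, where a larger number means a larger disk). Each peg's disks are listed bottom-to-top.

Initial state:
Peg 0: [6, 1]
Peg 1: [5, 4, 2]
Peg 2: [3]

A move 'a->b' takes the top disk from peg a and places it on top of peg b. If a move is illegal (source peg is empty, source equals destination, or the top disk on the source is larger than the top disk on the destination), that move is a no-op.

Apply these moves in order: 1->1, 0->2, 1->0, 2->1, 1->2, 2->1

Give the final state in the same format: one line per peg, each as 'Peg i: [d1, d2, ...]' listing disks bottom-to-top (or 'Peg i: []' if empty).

Answer: Peg 0: [6, 2]
Peg 1: [5, 4, 1]
Peg 2: [3]

Derivation:
After move 1 (1->1):
Peg 0: [6, 1]
Peg 1: [5, 4, 2]
Peg 2: [3]

After move 2 (0->2):
Peg 0: [6]
Peg 1: [5, 4, 2]
Peg 2: [3, 1]

After move 3 (1->0):
Peg 0: [6, 2]
Peg 1: [5, 4]
Peg 2: [3, 1]

After move 4 (2->1):
Peg 0: [6, 2]
Peg 1: [5, 4, 1]
Peg 2: [3]

After move 5 (1->2):
Peg 0: [6, 2]
Peg 1: [5, 4]
Peg 2: [3, 1]

After move 6 (2->1):
Peg 0: [6, 2]
Peg 1: [5, 4, 1]
Peg 2: [3]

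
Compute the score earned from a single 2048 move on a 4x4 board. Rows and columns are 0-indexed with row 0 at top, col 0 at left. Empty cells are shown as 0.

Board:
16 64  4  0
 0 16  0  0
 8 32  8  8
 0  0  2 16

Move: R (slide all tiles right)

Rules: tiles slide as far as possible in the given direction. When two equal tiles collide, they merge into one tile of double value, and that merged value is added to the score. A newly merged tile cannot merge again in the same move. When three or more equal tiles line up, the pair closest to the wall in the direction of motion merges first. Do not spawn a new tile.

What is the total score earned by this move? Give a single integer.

Slide right:
row 0: [16, 64, 4, 0] -> [0, 16, 64, 4]  score +0 (running 0)
row 1: [0, 16, 0, 0] -> [0, 0, 0, 16]  score +0 (running 0)
row 2: [8, 32, 8, 8] -> [0, 8, 32, 16]  score +16 (running 16)
row 3: [0, 0, 2, 16] -> [0, 0, 2, 16]  score +0 (running 16)
Board after move:
 0 16 64  4
 0  0  0 16
 0  8 32 16
 0  0  2 16

Answer: 16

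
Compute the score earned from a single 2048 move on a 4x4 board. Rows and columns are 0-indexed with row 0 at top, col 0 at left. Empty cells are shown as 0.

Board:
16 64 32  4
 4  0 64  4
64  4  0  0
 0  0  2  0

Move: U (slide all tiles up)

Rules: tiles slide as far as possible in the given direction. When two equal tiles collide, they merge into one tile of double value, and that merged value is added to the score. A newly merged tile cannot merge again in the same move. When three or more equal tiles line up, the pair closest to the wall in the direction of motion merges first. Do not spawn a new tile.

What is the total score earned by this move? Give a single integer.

Slide up:
col 0: [16, 4, 64, 0] -> [16, 4, 64, 0]  score +0 (running 0)
col 1: [64, 0, 4, 0] -> [64, 4, 0, 0]  score +0 (running 0)
col 2: [32, 64, 0, 2] -> [32, 64, 2, 0]  score +0 (running 0)
col 3: [4, 4, 0, 0] -> [8, 0, 0, 0]  score +8 (running 8)
Board after move:
16 64 32  8
 4  4 64  0
64  0  2  0
 0  0  0  0

Answer: 8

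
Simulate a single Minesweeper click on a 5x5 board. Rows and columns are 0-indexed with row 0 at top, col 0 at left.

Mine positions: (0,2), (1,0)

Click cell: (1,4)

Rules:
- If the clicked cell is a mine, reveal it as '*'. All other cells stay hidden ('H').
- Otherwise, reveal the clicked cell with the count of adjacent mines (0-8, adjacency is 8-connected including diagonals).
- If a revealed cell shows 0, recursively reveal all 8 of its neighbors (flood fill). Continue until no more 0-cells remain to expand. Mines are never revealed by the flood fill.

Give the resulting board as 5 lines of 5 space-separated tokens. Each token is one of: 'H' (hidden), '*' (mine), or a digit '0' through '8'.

H H H 1 0
H 2 1 1 0
1 1 0 0 0
0 0 0 0 0
0 0 0 0 0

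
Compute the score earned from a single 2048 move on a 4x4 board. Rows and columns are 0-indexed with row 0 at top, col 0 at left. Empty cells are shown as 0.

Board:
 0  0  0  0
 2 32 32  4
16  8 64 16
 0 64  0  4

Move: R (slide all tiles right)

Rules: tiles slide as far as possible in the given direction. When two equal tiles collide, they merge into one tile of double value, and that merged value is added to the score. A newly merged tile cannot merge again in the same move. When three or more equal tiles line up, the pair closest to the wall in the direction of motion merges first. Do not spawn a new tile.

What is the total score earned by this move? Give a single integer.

Slide right:
row 0: [0, 0, 0, 0] -> [0, 0, 0, 0]  score +0 (running 0)
row 1: [2, 32, 32, 4] -> [0, 2, 64, 4]  score +64 (running 64)
row 2: [16, 8, 64, 16] -> [16, 8, 64, 16]  score +0 (running 64)
row 3: [0, 64, 0, 4] -> [0, 0, 64, 4]  score +0 (running 64)
Board after move:
 0  0  0  0
 0  2 64  4
16  8 64 16
 0  0 64  4

Answer: 64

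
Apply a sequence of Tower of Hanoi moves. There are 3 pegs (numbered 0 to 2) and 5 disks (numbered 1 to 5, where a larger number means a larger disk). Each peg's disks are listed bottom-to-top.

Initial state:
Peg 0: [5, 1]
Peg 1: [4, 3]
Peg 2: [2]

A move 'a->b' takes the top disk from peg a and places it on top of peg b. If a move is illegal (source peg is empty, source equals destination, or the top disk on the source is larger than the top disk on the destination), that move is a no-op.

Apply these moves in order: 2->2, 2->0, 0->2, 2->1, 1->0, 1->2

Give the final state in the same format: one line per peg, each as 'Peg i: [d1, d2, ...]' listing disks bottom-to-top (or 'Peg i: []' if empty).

Answer: Peg 0: [5, 1]
Peg 1: [4, 3]
Peg 2: [2]

Derivation:
After move 1 (2->2):
Peg 0: [5, 1]
Peg 1: [4, 3]
Peg 2: [2]

After move 2 (2->0):
Peg 0: [5, 1]
Peg 1: [4, 3]
Peg 2: [2]

After move 3 (0->2):
Peg 0: [5]
Peg 1: [4, 3]
Peg 2: [2, 1]

After move 4 (2->1):
Peg 0: [5]
Peg 1: [4, 3, 1]
Peg 2: [2]

After move 5 (1->0):
Peg 0: [5, 1]
Peg 1: [4, 3]
Peg 2: [2]

After move 6 (1->2):
Peg 0: [5, 1]
Peg 1: [4, 3]
Peg 2: [2]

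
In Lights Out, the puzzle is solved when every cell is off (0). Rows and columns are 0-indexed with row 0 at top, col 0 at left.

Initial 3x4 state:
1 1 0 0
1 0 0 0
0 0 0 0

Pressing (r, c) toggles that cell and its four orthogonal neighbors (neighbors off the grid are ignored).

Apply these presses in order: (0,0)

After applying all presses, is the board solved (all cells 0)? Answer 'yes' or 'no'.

After press 1 at (0,0):
0 0 0 0
0 0 0 0
0 0 0 0

Lights still on: 0

Answer: yes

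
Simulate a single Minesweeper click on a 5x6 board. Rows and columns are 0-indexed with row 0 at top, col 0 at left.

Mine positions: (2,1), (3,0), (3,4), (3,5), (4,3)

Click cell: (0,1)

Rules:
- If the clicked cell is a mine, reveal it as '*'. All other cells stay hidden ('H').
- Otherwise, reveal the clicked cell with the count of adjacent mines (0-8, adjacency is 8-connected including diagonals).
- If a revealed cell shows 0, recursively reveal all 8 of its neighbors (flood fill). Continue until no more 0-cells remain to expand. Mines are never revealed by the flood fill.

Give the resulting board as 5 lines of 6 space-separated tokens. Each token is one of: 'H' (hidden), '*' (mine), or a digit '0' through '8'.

0 0 0 0 0 0
1 1 1 0 0 0
H H 1 1 2 2
H H H H H H
H H H H H H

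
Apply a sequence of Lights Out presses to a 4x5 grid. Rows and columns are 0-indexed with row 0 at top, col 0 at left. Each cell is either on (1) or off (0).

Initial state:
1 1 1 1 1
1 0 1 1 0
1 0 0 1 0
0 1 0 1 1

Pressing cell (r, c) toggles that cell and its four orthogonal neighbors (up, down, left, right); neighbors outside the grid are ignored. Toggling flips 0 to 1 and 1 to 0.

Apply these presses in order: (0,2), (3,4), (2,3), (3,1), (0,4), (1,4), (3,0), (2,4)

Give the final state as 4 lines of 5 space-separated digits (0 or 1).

Answer: 1 0 0 1 1
1 0 0 1 1
0 1 1 1 0
0 1 1 1 1

Derivation:
After press 1 at (0,2):
1 0 0 0 1
1 0 0 1 0
1 0 0 1 0
0 1 0 1 1

After press 2 at (3,4):
1 0 0 0 1
1 0 0 1 0
1 0 0 1 1
0 1 0 0 0

After press 3 at (2,3):
1 0 0 0 1
1 0 0 0 0
1 0 1 0 0
0 1 0 1 0

After press 4 at (3,1):
1 0 0 0 1
1 0 0 0 0
1 1 1 0 0
1 0 1 1 0

After press 5 at (0,4):
1 0 0 1 0
1 0 0 0 1
1 1 1 0 0
1 0 1 1 0

After press 6 at (1,4):
1 0 0 1 1
1 0 0 1 0
1 1 1 0 1
1 0 1 1 0

After press 7 at (3,0):
1 0 0 1 1
1 0 0 1 0
0 1 1 0 1
0 1 1 1 0

After press 8 at (2,4):
1 0 0 1 1
1 0 0 1 1
0 1 1 1 0
0 1 1 1 1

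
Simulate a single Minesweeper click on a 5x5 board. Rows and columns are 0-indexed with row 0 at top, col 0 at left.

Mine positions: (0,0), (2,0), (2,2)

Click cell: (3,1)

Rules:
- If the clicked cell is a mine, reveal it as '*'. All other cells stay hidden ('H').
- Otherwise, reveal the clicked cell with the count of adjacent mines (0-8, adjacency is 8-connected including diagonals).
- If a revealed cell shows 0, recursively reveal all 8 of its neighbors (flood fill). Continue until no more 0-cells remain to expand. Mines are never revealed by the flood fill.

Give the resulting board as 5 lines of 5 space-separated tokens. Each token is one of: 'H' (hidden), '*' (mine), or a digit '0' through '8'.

H H H H H
H H H H H
H H H H H
H 2 H H H
H H H H H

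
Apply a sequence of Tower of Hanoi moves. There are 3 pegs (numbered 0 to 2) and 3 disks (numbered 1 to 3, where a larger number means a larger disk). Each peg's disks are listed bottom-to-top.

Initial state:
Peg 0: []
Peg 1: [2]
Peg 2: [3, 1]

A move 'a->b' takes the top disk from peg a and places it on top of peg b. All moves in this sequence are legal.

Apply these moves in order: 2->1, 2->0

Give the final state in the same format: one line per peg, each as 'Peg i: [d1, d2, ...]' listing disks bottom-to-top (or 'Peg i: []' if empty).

Answer: Peg 0: [3]
Peg 1: [2, 1]
Peg 2: []

Derivation:
After move 1 (2->1):
Peg 0: []
Peg 1: [2, 1]
Peg 2: [3]

After move 2 (2->0):
Peg 0: [3]
Peg 1: [2, 1]
Peg 2: []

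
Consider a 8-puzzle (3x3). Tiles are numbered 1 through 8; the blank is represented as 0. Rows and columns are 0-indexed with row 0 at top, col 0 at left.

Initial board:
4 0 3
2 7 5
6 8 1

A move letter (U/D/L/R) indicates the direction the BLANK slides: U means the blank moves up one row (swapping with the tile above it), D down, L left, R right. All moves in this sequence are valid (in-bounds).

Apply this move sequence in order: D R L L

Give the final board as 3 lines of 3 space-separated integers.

After move 1 (D):
4 7 3
2 0 5
6 8 1

After move 2 (R):
4 7 3
2 5 0
6 8 1

After move 3 (L):
4 7 3
2 0 5
6 8 1

After move 4 (L):
4 7 3
0 2 5
6 8 1

Answer: 4 7 3
0 2 5
6 8 1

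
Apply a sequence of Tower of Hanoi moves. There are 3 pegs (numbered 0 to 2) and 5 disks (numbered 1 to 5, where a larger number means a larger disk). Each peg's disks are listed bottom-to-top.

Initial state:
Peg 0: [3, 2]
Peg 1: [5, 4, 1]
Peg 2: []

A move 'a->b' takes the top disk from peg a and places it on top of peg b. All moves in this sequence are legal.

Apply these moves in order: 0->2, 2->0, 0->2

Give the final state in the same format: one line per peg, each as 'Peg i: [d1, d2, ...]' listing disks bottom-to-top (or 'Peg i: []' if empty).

After move 1 (0->2):
Peg 0: [3]
Peg 1: [5, 4, 1]
Peg 2: [2]

After move 2 (2->0):
Peg 0: [3, 2]
Peg 1: [5, 4, 1]
Peg 2: []

After move 3 (0->2):
Peg 0: [3]
Peg 1: [5, 4, 1]
Peg 2: [2]

Answer: Peg 0: [3]
Peg 1: [5, 4, 1]
Peg 2: [2]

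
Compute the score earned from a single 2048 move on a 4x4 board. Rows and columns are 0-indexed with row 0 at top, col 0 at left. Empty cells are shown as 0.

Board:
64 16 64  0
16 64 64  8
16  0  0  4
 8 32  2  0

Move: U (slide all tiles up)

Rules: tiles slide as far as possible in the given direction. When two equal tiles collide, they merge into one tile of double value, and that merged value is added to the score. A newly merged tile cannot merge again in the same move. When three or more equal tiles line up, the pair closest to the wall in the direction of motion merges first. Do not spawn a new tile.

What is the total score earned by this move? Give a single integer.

Slide up:
col 0: [64, 16, 16, 8] -> [64, 32, 8, 0]  score +32 (running 32)
col 1: [16, 64, 0, 32] -> [16, 64, 32, 0]  score +0 (running 32)
col 2: [64, 64, 0, 2] -> [128, 2, 0, 0]  score +128 (running 160)
col 3: [0, 8, 4, 0] -> [8, 4, 0, 0]  score +0 (running 160)
Board after move:
 64  16 128   8
 32  64   2   4
  8  32   0   0
  0   0   0   0

Answer: 160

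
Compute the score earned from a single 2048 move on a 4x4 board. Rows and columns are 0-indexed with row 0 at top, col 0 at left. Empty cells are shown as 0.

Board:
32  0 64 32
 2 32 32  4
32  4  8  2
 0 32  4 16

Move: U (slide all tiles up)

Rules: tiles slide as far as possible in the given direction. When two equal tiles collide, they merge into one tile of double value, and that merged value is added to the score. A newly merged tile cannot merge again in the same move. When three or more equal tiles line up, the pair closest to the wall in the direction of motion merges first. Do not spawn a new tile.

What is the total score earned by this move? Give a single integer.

Slide up:
col 0: [32, 2, 32, 0] -> [32, 2, 32, 0]  score +0 (running 0)
col 1: [0, 32, 4, 32] -> [32, 4, 32, 0]  score +0 (running 0)
col 2: [64, 32, 8, 4] -> [64, 32, 8, 4]  score +0 (running 0)
col 3: [32, 4, 2, 16] -> [32, 4, 2, 16]  score +0 (running 0)
Board after move:
32 32 64 32
 2  4 32  4
32 32  8  2
 0  0  4 16

Answer: 0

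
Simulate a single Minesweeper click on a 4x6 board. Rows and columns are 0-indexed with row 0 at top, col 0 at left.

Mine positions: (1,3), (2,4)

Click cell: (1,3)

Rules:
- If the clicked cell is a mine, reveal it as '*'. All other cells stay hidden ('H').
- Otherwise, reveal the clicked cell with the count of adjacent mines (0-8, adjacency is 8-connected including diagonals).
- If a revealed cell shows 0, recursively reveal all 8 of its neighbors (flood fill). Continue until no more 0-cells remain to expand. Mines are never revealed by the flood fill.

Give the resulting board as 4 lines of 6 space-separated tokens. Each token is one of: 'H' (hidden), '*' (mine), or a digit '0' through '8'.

H H H H H H
H H H * H H
H H H H H H
H H H H H H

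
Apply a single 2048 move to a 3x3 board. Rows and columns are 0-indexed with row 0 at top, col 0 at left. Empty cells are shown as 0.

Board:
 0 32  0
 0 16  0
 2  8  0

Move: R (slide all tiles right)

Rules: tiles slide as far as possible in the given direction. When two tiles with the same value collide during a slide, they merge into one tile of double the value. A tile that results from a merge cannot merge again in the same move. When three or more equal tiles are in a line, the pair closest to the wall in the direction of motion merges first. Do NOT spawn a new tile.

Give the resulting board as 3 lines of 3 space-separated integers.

Slide right:
row 0: [0, 32, 0] -> [0, 0, 32]
row 1: [0, 16, 0] -> [0, 0, 16]
row 2: [2, 8, 0] -> [0, 2, 8]

Answer:  0  0 32
 0  0 16
 0  2  8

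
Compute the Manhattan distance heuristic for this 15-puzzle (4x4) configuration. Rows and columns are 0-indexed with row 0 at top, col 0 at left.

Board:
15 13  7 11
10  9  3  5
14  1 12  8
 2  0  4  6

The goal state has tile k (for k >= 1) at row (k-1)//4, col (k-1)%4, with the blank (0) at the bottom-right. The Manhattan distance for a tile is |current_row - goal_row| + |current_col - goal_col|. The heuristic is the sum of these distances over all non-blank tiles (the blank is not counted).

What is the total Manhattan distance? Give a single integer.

Tile 15: at (0,0), goal (3,2), distance |0-3|+|0-2| = 5
Tile 13: at (0,1), goal (3,0), distance |0-3|+|1-0| = 4
Tile 7: at (0,2), goal (1,2), distance |0-1|+|2-2| = 1
Tile 11: at (0,3), goal (2,2), distance |0-2|+|3-2| = 3
Tile 10: at (1,0), goal (2,1), distance |1-2|+|0-1| = 2
Tile 9: at (1,1), goal (2,0), distance |1-2|+|1-0| = 2
Tile 3: at (1,2), goal (0,2), distance |1-0|+|2-2| = 1
Tile 5: at (1,3), goal (1,0), distance |1-1|+|3-0| = 3
Tile 14: at (2,0), goal (3,1), distance |2-3|+|0-1| = 2
Tile 1: at (2,1), goal (0,0), distance |2-0|+|1-0| = 3
Tile 12: at (2,2), goal (2,3), distance |2-2|+|2-3| = 1
Tile 8: at (2,3), goal (1,3), distance |2-1|+|3-3| = 1
Tile 2: at (3,0), goal (0,1), distance |3-0|+|0-1| = 4
Tile 4: at (3,2), goal (0,3), distance |3-0|+|2-3| = 4
Tile 6: at (3,3), goal (1,1), distance |3-1|+|3-1| = 4
Sum: 5 + 4 + 1 + 3 + 2 + 2 + 1 + 3 + 2 + 3 + 1 + 1 + 4 + 4 + 4 = 40

Answer: 40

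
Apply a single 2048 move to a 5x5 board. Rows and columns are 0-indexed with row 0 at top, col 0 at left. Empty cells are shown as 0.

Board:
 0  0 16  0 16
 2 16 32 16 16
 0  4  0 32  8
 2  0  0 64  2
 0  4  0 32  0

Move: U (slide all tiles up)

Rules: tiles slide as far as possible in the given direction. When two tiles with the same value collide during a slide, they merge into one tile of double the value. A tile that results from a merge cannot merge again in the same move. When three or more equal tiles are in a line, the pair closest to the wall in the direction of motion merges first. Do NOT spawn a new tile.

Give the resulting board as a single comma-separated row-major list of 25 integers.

Answer: 4, 16, 16, 16, 32, 0, 8, 32, 32, 8, 0, 0, 0, 64, 2, 0, 0, 0, 32, 0, 0, 0, 0, 0, 0

Derivation:
Slide up:
col 0: [0, 2, 0, 2, 0] -> [4, 0, 0, 0, 0]
col 1: [0, 16, 4, 0, 4] -> [16, 8, 0, 0, 0]
col 2: [16, 32, 0, 0, 0] -> [16, 32, 0, 0, 0]
col 3: [0, 16, 32, 64, 32] -> [16, 32, 64, 32, 0]
col 4: [16, 16, 8, 2, 0] -> [32, 8, 2, 0, 0]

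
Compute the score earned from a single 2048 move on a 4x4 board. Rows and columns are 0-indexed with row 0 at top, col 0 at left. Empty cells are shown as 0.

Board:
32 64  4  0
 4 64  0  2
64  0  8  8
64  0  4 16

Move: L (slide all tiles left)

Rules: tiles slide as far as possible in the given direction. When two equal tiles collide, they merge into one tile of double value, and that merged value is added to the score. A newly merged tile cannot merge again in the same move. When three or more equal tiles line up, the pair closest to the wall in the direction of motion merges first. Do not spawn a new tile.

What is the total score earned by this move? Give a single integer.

Answer: 16

Derivation:
Slide left:
row 0: [32, 64, 4, 0] -> [32, 64, 4, 0]  score +0 (running 0)
row 1: [4, 64, 0, 2] -> [4, 64, 2, 0]  score +0 (running 0)
row 2: [64, 0, 8, 8] -> [64, 16, 0, 0]  score +16 (running 16)
row 3: [64, 0, 4, 16] -> [64, 4, 16, 0]  score +0 (running 16)
Board after move:
32 64  4  0
 4 64  2  0
64 16  0  0
64  4 16  0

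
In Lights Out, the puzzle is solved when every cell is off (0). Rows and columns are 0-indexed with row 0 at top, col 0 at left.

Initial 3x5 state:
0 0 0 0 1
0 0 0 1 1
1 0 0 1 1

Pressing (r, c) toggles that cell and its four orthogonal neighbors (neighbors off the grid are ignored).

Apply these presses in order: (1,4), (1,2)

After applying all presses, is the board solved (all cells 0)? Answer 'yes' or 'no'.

After press 1 at (1,4):
0 0 0 0 0
0 0 0 0 0
1 0 0 1 0

After press 2 at (1,2):
0 0 1 0 0
0 1 1 1 0
1 0 1 1 0

Lights still on: 7

Answer: no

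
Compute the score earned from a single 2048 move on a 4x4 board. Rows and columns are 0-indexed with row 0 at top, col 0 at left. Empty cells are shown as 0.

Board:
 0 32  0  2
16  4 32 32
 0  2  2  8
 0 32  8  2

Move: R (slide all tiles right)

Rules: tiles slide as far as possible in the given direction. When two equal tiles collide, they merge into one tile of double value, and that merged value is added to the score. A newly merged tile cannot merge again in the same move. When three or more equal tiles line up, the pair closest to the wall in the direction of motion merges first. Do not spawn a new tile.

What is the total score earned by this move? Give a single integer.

Answer: 68

Derivation:
Slide right:
row 0: [0, 32, 0, 2] -> [0, 0, 32, 2]  score +0 (running 0)
row 1: [16, 4, 32, 32] -> [0, 16, 4, 64]  score +64 (running 64)
row 2: [0, 2, 2, 8] -> [0, 0, 4, 8]  score +4 (running 68)
row 3: [0, 32, 8, 2] -> [0, 32, 8, 2]  score +0 (running 68)
Board after move:
 0  0 32  2
 0 16  4 64
 0  0  4  8
 0 32  8  2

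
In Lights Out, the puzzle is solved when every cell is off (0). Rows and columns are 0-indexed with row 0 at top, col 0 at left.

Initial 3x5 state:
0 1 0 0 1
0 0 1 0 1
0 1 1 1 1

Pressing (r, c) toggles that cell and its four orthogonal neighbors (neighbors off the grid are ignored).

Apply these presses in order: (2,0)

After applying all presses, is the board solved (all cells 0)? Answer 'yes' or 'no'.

Answer: no

Derivation:
After press 1 at (2,0):
0 1 0 0 1
1 0 1 0 1
1 0 1 1 1

Lights still on: 9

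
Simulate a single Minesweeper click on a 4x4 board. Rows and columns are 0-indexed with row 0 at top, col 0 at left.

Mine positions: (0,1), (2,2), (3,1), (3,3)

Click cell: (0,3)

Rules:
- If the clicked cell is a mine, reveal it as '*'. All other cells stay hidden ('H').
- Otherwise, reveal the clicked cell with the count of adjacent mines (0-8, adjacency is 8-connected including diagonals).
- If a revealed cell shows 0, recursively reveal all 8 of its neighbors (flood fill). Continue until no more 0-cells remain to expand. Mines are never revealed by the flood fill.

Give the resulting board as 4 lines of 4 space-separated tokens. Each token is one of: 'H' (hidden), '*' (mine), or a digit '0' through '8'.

H H 1 0
H H 2 1
H H H H
H H H H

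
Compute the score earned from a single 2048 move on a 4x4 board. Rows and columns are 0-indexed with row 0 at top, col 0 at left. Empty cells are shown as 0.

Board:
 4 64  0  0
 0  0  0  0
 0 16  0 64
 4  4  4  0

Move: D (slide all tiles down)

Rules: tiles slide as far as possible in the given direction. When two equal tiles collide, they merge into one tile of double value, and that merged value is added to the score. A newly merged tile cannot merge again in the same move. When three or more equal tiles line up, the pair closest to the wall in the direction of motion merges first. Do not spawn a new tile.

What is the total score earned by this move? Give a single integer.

Answer: 8

Derivation:
Slide down:
col 0: [4, 0, 0, 4] -> [0, 0, 0, 8]  score +8 (running 8)
col 1: [64, 0, 16, 4] -> [0, 64, 16, 4]  score +0 (running 8)
col 2: [0, 0, 0, 4] -> [0, 0, 0, 4]  score +0 (running 8)
col 3: [0, 0, 64, 0] -> [0, 0, 0, 64]  score +0 (running 8)
Board after move:
 0  0  0  0
 0 64  0  0
 0 16  0  0
 8  4  4 64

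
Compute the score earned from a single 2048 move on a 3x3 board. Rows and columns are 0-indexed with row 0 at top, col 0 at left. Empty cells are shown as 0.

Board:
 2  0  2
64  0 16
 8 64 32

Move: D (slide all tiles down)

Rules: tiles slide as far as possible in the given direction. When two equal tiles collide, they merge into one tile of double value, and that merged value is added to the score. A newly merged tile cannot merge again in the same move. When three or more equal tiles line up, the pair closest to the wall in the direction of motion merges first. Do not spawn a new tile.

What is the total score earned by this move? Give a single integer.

Answer: 0

Derivation:
Slide down:
col 0: [2, 64, 8] -> [2, 64, 8]  score +0 (running 0)
col 1: [0, 0, 64] -> [0, 0, 64]  score +0 (running 0)
col 2: [2, 16, 32] -> [2, 16, 32]  score +0 (running 0)
Board after move:
 2  0  2
64  0 16
 8 64 32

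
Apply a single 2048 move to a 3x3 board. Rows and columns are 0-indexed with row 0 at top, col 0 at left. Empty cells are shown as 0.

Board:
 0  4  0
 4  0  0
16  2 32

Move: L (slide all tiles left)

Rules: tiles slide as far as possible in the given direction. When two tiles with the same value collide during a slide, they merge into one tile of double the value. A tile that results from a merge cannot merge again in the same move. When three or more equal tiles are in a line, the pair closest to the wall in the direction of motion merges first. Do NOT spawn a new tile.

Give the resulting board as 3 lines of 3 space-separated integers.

Slide left:
row 0: [0, 4, 0] -> [4, 0, 0]
row 1: [4, 0, 0] -> [4, 0, 0]
row 2: [16, 2, 32] -> [16, 2, 32]

Answer:  4  0  0
 4  0  0
16  2 32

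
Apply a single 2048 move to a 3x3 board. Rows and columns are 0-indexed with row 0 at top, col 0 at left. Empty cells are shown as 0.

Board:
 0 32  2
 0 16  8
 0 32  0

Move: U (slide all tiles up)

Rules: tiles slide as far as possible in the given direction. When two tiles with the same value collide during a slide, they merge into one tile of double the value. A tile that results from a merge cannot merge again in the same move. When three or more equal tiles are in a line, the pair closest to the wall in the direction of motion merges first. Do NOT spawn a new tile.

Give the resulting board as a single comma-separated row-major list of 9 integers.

Answer: 0, 32, 2, 0, 16, 8, 0, 32, 0

Derivation:
Slide up:
col 0: [0, 0, 0] -> [0, 0, 0]
col 1: [32, 16, 32] -> [32, 16, 32]
col 2: [2, 8, 0] -> [2, 8, 0]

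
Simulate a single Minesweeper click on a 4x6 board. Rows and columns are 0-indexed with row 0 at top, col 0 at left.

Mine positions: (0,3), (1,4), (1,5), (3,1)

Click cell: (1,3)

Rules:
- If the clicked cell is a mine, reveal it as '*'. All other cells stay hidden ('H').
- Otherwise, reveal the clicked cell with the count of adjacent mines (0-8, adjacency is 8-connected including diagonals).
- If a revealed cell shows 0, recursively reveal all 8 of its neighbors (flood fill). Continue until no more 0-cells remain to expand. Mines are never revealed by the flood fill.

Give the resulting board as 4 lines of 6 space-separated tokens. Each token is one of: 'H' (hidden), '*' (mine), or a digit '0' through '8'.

H H H H H H
H H H 2 H H
H H H H H H
H H H H H H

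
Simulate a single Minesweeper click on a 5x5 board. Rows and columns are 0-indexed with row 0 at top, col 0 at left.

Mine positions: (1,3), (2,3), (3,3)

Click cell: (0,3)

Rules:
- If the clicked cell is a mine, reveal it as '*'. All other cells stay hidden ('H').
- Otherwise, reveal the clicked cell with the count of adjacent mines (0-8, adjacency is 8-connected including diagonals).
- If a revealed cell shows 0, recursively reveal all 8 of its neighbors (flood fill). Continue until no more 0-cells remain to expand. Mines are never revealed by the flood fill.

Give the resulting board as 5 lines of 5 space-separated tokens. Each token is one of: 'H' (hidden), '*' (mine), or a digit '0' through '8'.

H H H 1 H
H H H H H
H H H H H
H H H H H
H H H H H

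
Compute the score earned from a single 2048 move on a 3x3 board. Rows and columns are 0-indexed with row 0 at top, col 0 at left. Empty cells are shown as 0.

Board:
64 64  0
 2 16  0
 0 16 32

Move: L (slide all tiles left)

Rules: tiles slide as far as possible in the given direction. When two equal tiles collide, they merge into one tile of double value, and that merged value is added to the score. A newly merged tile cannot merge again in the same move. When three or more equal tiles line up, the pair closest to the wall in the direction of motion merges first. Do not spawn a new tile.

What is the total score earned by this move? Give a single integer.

Answer: 128

Derivation:
Slide left:
row 0: [64, 64, 0] -> [128, 0, 0]  score +128 (running 128)
row 1: [2, 16, 0] -> [2, 16, 0]  score +0 (running 128)
row 2: [0, 16, 32] -> [16, 32, 0]  score +0 (running 128)
Board after move:
128   0   0
  2  16   0
 16  32   0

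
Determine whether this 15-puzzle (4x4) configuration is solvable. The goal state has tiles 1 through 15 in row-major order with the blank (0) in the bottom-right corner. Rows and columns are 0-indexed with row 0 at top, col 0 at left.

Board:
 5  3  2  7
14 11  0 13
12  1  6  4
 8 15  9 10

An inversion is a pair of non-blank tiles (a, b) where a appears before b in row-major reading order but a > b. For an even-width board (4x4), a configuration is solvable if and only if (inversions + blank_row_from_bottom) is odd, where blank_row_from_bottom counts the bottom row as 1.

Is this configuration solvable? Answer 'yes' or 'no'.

Inversions: 41
Blank is in row 1 (0-indexed from top), which is row 3 counting from the bottom (bottom = 1).
41 + 3 = 44, which is even, so the puzzle is not solvable.

Answer: no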